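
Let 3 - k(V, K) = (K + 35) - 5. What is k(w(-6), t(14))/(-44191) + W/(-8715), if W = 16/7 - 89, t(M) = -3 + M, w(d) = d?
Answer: 4163161/385124565 ≈ 0.010810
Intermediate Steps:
k(V, K) = -27 - K (k(V, K) = 3 - ((K + 35) - 5) = 3 - ((35 + K) - 5) = 3 - (30 + K) = 3 + (-30 - K) = -27 - K)
W = -607/7 (W = (1/7)*16 - 89 = 16/7 - 89 = -607/7 ≈ -86.714)
k(w(-6), t(14))/(-44191) + W/(-8715) = (-27 - (-3 + 14))/(-44191) - 607/7/(-8715) = (-27 - 1*11)*(-1/44191) - 607/7*(-1/8715) = (-27 - 11)*(-1/44191) + 607/61005 = -38*(-1/44191) + 607/61005 = 38/44191 + 607/61005 = 4163161/385124565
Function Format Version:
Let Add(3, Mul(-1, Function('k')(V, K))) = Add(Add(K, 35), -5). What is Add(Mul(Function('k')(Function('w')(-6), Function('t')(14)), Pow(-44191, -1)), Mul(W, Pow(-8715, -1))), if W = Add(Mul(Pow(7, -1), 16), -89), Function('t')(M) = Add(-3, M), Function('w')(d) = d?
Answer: Rational(4163161, 385124565) ≈ 0.010810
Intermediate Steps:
Function('k')(V, K) = Add(-27, Mul(-1, K)) (Function('k')(V, K) = Add(3, Mul(-1, Add(Add(K, 35), -5))) = Add(3, Mul(-1, Add(Add(35, K), -5))) = Add(3, Mul(-1, Add(30, K))) = Add(3, Add(-30, Mul(-1, K))) = Add(-27, Mul(-1, K)))
W = Rational(-607, 7) (W = Add(Mul(Rational(1, 7), 16), -89) = Add(Rational(16, 7), -89) = Rational(-607, 7) ≈ -86.714)
Add(Mul(Function('k')(Function('w')(-6), Function('t')(14)), Pow(-44191, -1)), Mul(W, Pow(-8715, -1))) = Add(Mul(Add(-27, Mul(-1, Add(-3, 14))), Pow(-44191, -1)), Mul(Rational(-607, 7), Pow(-8715, -1))) = Add(Mul(Add(-27, Mul(-1, 11)), Rational(-1, 44191)), Mul(Rational(-607, 7), Rational(-1, 8715))) = Add(Mul(Add(-27, -11), Rational(-1, 44191)), Rational(607, 61005)) = Add(Mul(-38, Rational(-1, 44191)), Rational(607, 61005)) = Add(Rational(38, 44191), Rational(607, 61005)) = Rational(4163161, 385124565)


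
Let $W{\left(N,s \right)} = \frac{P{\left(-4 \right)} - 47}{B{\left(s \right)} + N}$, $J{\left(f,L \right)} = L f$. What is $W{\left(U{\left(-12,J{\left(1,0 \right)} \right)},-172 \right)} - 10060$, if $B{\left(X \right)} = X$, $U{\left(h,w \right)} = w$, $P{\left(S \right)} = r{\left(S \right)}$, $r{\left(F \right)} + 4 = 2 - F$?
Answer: $- \frac{1730275}{172} \approx -10060.0$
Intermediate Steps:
$r{\left(F \right)} = -2 - F$ ($r{\left(F \right)} = -4 - \left(-2 + F\right) = -2 - F$)
$P{\left(S \right)} = -2 - S$
$W{\left(N,s \right)} = - \frac{45}{N + s}$ ($W{\left(N,s \right)} = \frac{\left(-2 - -4\right) - 47}{s + N} = \frac{\left(-2 + 4\right) - 47}{N + s} = \frac{2 - 47}{N + s} = - \frac{45}{N + s}$)
$W{\left(U{\left(-12,J{\left(1,0 \right)} \right)},-172 \right)} - 10060 = - \frac{45}{0 \cdot 1 - 172} - 10060 = - \frac{45}{0 - 172} - 10060 = - \frac{45}{-172} - 10060 = \left(-45\right) \left(- \frac{1}{172}\right) - 10060 = \frac{45}{172} - 10060 = - \frac{1730275}{172}$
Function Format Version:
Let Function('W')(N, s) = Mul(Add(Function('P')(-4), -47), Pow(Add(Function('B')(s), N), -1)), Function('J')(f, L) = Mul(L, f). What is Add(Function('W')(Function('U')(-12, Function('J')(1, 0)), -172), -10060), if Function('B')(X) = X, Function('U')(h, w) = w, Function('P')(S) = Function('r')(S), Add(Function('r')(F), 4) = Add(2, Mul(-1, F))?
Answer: Rational(-1730275, 172) ≈ -10060.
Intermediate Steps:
Function('r')(F) = Add(-2, Mul(-1, F)) (Function('r')(F) = Add(-4, Add(2, Mul(-1, F))) = Add(-2, Mul(-1, F)))
Function('P')(S) = Add(-2, Mul(-1, S))
Function('W')(N, s) = Mul(-45, Pow(Add(N, s), -1)) (Function('W')(N, s) = Mul(Add(Add(-2, Mul(-1, -4)), -47), Pow(Add(s, N), -1)) = Mul(Add(Add(-2, 4), -47), Pow(Add(N, s), -1)) = Mul(Add(2, -47), Pow(Add(N, s), -1)) = Mul(-45, Pow(Add(N, s), -1)))
Add(Function('W')(Function('U')(-12, Function('J')(1, 0)), -172), -10060) = Add(Mul(-45, Pow(Add(Mul(0, 1), -172), -1)), -10060) = Add(Mul(-45, Pow(Add(0, -172), -1)), -10060) = Add(Mul(-45, Pow(-172, -1)), -10060) = Add(Mul(-45, Rational(-1, 172)), -10060) = Add(Rational(45, 172), -10060) = Rational(-1730275, 172)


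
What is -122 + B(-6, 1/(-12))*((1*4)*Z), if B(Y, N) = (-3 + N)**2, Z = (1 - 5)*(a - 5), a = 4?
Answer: 271/9 ≈ 30.111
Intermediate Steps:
Z = 4 (Z = (1 - 5)*(4 - 5) = -4*(-1) = 4)
-122 + B(-6, 1/(-12))*((1*4)*Z) = -122 + (-3 + 1/(-12))**2*((1*4)*4) = -122 + (-3 - 1/12)**2*(4*4) = -122 + (-37/12)**2*16 = -122 + (1369/144)*16 = -122 + 1369/9 = 271/9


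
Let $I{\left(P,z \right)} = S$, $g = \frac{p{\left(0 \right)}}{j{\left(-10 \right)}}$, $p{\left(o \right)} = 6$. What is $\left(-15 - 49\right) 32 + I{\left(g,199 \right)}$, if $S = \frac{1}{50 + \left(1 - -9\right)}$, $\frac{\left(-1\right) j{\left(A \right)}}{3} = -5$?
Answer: $- \frac{122879}{60} \approx -2048.0$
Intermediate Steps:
$j{\left(A \right)} = 15$ ($j{\left(A \right)} = \left(-3\right) \left(-5\right) = 15$)
$g = \frac{2}{5}$ ($g = \frac{6}{15} = 6 \cdot \frac{1}{15} = \frac{2}{5} \approx 0.4$)
$S = \frac{1}{60}$ ($S = \frac{1}{50 + \left(1 + 9\right)} = \frac{1}{50 + 10} = \frac{1}{60} \approx 0.016667$)
$I{\left(P,z \right)} = \frac{1}{60}$
$\left(-15 - 49\right) 32 + I{\left(g,199 \right)} = \left(-15 - 49\right) 32 + \frac{1}{60} = \left(-64\right) 32 + \frac{1}{60} = -2048 + \frac{1}{60} = - \frac{122879}{60}$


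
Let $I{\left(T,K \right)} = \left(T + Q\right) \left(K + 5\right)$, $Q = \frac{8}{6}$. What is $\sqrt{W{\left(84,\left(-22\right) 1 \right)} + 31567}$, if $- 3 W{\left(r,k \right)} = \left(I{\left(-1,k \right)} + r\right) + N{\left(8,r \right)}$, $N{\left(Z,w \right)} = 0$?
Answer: $\frac{2 \sqrt{70967}}{3} \approx 177.6$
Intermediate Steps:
$Q = \frac{4}{3}$ ($Q = 8 \cdot \frac{1}{6} = \frac{4}{3} \approx 1.3333$)
$I{\left(T,K \right)} = \left(5 + K\right) \left(\frac{4}{3} + T\right)$ ($I{\left(T,K \right)} = \left(T + \frac{4}{3}\right) \left(K + 5\right) = \left(\frac{4}{3} + T\right) \left(5 + K\right) = \left(5 + K\right) \left(\frac{4}{3} + T\right)$)
$W{\left(r,k \right)} = - \frac{5}{9} - \frac{r}{3} - \frac{k}{9}$ ($W{\left(r,k \right)} = - \frac{\left(\left(\frac{20}{3} + 5 \left(-1\right) + \frac{4 k}{3} + k \left(-1\right)\right) + r\right) + 0}{3} = - \frac{\left(\left(\frac{20}{3} - 5 + \frac{4 k}{3} - k\right) + r\right) + 0}{3} = - \frac{\left(\left(\frac{5}{3} + \frac{k}{3}\right) + r\right) + 0}{3} = - \frac{\left(\frac{5}{3} + r + \frac{k}{3}\right) + 0}{3} = - \frac{\frac{5}{3} + r + \frac{k}{3}}{3} = - \frac{5}{9} - \frac{r}{3} - \frac{k}{9}$)
$\sqrt{W{\left(84,\left(-22\right) 1 \right)} + 31567} = \sqrt{\left(- \frac{5}{9} - 28 - \frac{\left(-22\right) 1}{9}\right) + 31567} = \sqrt{\left(- \frac{5}{9} - 28 - - \frac{22}{9}\right) + 31567} = \sqrt{\left(- \frac{5}{9} - 28 + \frac{22}{9}\right) + 31567} = \sqrt{- \frac{235}{9} + 31567} = \sqrt{\frac{283868}{9}} = \frac{2 \sqrt{70967}}{3}$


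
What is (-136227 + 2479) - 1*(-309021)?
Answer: 175273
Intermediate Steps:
(-136227 + 2479) - 1*(-309021) = -133748 + 309021 = 175273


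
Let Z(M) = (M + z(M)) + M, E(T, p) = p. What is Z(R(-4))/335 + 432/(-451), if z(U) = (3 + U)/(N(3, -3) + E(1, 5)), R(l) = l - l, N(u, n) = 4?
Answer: -433709/453255 ≈ -0.95688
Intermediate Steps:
R(l) = 0
z(U) = ⅓ + U/9 (z(U) = (3 + U)/(4 + 5) = (3 + U)/9 = (3 + U)*(⅑) = ⅓ + U/9)
Z(M) = ⅓ + 19*M/9 (Z(M) = (M + (⅓ + M/9)) + M = (⅓ + 10*M/9) + M = ⅓ + 19*M/9)
Z(R(-4))/335 + 432/(-451) = (⅓ + (19/9)*0)/335 + 432/(-451) = (⅓ + 0)*(1/335) + 432*(-1/451) = (⅓)*(1/335) - 432/451 = 1/1005 - 432/451 = -433709/453255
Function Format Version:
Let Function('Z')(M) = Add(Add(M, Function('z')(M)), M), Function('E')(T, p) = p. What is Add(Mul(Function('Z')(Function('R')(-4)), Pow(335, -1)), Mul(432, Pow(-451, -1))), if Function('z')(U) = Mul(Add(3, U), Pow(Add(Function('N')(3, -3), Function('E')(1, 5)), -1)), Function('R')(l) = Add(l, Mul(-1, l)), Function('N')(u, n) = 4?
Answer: Rational(-433709, 453255) ≈ -0.95688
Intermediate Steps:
Function('R')(l) = 0
Function('z')(U) = Add(Rational(1, 3), Mul(Rational(1, 9), U)) (Function('z')(U) = Mul(Add(3, U), Pow(Add(4, 5), -1)) = Mul(Add(3, U), Pow(9, -1)) = Mul(Add(3, U), Rational(1, 9)) = Add(Rational(1, 3), Mul(Rational(1, 9), U)))
Function('Z')(M) = Add(Rational(1, 3), Mul(Rational(19, 9), M)) (Function('Z')(M) = Add(Add(M, Add(Rational(1, 3), Mul(Rational(1, 9), M))), M) = Add(Add(Rational(1, 3), Mul(Rational(10, 9), M)), M) = Add(Rational(1, 3), Mul(Rational(19, 9), M)))
Add(Mul(Function('Z')(Function('R')(-4)), Pow(335, -1)), Mul(432, Pow(-451, -1))) = Add(Mul(Add(Rational(1, 3), Mul(Rational(19, 9), 0)), Pow(335, -1)), Mul(432, Pow(-451, -1))) = Add(Mul(Add(Rational(1, 3), 0), Rational(1, 335)), Mul(432, Rational(-1, 451))) = Add(Mul(Rational(1, 3), Rational(1, 335)), Rational(-432, 451)) = Add(Rational(1, 1005), Rational(-432, 451)) = Rational(-433709, 453255)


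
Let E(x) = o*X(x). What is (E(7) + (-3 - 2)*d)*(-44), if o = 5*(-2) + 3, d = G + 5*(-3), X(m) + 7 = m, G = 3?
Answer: -2640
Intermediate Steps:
X(m) = -7 + m
d = -12 (d = 3 + 5*(-3) = 3 - 15 = -12)
o = -7 (o = -10 + 3 = -7)
E(x) = 49 - 7*x (E(x) = -7*(-7 + x) = 49 - 7*x)
(E(7) + (-3 - 2)*d)*(-44) = ((49 - 7*7) + (-3 - 2)*(-12))*(-44) = ((49 - 49) - 5*(-12))*(-44) = (0 + 60)*(-44) = 60*(-44) = -2640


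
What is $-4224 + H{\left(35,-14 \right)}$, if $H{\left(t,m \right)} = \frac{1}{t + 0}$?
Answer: $- \frac{147839}{35} \approx -4224.0$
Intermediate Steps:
$H{\left(t,m \right)} = \frac{1}{t}$
$-4224 + H{\left(35,-14 \right)} = -4224 + \frac{1}{35} = - \frac{147839}{35}$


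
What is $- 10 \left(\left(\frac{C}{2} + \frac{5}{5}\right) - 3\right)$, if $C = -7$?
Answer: $55$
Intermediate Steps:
$- 10 \left(\left(\frac{C}{2} + \frac{5}{5}\right) - 3\right) = - 10 \left(\left(- \frac{7}{2} + \frac{5}{5}\right) - 3\right) = - 10 \left(\left(\left(-7\right) \frac{1}{2} + 5 \cdot \frac{1}{5}\right) - 3\right) = - 10 \left(\left(- \frac{7}{2} + 1\right) - 3\right) = - 10 \left(- \frac{5}{2} - 3\right) = \left(-10\right) \left(- \frac{11}{2}\right) = 55$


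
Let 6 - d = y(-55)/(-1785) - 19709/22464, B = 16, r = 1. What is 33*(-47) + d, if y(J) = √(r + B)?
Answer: -34687171/22464 + √17/1785 ≈ -1544.1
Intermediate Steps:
y(J) = √17 (y(J) = √(1 + 16) = √17)
d = 154493/22464 + √17/1785 (d = 6 - (√17/(-1785) - 19709/22464) = 6 - (√17*(-1/1785) - 19709*1/22464) = 6 - (-√17/1785 - 19709/22464) = 6 - (-19709/22464 - √17/1785) = 6 + (19709/22464 + √17/1785) = 154493/22464 + √17/1785 ≈ 6.8797)
33*(-47) + d = 33*(-47) + (154493/22464 + √17/1785) = -1551 + (154493/22464 + √17/1785) = -34687171/22464 + √17/1785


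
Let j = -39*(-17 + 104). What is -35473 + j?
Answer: -38866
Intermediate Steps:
j = -3393 (j = -39*87 = -3393)
-35473 + j = -35473 - 3393 = -38866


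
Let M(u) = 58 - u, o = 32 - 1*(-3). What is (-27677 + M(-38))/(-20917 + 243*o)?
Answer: 27581/12412 ≈ 2.2221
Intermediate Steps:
o = 35 (o = 32 + 3 = 35)
(-27677 + M(-38))/(-20917 + 243*o) = (-27677 + (58 - 1*(-38)))/(-20917 + 243*35) = (-27677 + (58 + 38))/(-20917 + 8505) = (-27677 + 96)/(-12412) = -27581*(-1/12412) = 27581/12412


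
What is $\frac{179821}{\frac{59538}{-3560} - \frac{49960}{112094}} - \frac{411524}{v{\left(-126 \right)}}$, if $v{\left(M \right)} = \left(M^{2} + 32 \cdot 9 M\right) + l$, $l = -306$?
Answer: $- \frac{185483872448141974}{17744216417937} \approx -10453.0$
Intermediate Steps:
$v{\left(M \right)} = -306 + M^{2} + 288 M$ ($v{\left(M \right)} = \left(M^{2} + 32 \cdot 9 M\right) - 306 = \left(M^{2} + 288 M\right) - 306 = -306 + M^{2} + 288 M$)
$\frac{179821}{\frac{59538}{-3560} - \frac{49960}{112094}} - \frac{411524}{v{\left(-126 \right)}} = \frac{179821}{\frac{59538}{-3560} - \frac{49960}{112094}} - \frac{411524}{-306 + \left(-126\right)^{2} + 288 \left(-126\right)} = \frac{179821}{59538 \left(- \frac{1}{3560}\right) - \frac{24980}{56047}} - \frac{411524}{-306 + 15876 - 36288} = \frac{179821}{- \frac{29769}{1780} - \frac{24980}{56047}} - \frac{411524}{-20718} = \frac{179821}{- \frac{1712927543}{99763660}} - - \frac{205762}{10359} = 179821 \left(- \frac{99763660}{1712927543}\right) + \frac{205762}{10359} = - \frac{17939601104860}{1712927543} + \frac{205762}{10359} = - \frac{185483872448141974}{17744216417937}$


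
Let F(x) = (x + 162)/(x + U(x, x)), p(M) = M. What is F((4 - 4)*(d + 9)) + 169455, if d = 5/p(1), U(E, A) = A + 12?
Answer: 338937/2 ≈ 1.6947e+5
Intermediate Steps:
U(E, A) = 12 + A
d = 5 (d = 5/1 = 5*1 = 5)
F(x) = (162 + x)/(12 + 2*x) (F(x) = (x + 162)/(x + (12 + x)) = (162 + x)/(12 + 2*x))
F((4 - 4)*(d + 9)) + 169455 = (162 + (4 - 4)*(5 + 9))/(2*(6 + (4 - 4)*(5 + 9))) + 169455 = (162 + 0*14)/(2*(6 + 0*14)) + 169455 = (162 + 0)/(2*(6 + 0)) + 169455 = (½)*162/6 + 169455 = (½)*(⅙)*162 + 169455 = 27/2 + 169455 = 338937/2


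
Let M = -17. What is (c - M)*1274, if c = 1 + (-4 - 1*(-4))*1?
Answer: 22932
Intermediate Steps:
c = 1 (c = 1 + (-4 + 4)*1 = 1 + 0*1 = 1 + 0 = 1)
(c - M)*1274 = (1 - 1*(-17))*1274 = (1 + 17)*1274 = 18*1274 = 22932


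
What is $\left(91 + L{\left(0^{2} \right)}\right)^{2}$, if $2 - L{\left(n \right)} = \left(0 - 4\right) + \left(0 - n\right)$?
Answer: $9409$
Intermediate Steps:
$L{\left(n \right)} = 6 + n$ ($L{\left(n \right)} = 2 - \left(\left(0 - 4\right) + \left(0 - n\right)\right) = 2 - \left(-4 - n\right) = 2 + \left(4 + n\right) = 6 + n$)
$\left(91 + L{\left(0^{2} \right)}\right)^{2} = \left(91 + \left(6 + 0^{2}\right)\right)^{2} = \left(91 + \left(6 + 0\right)\right)^{2} = \left(91 + 6\right)^{2} = 97^{2} = 9409$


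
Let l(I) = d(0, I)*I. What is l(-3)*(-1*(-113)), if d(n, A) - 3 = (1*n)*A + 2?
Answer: -1695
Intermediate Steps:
d(n, A) = 5 + A*n (d(n, A) = 3 + ((1*n)*A + 2) = 3 + (n*A + 2) = 3 + (A*n + 2) = 3 + (2 + A*n) = 5 + A*n)
l(I) = 5*I (l(I) = (5 + I*0)*I = (5 + 0)*I = 5*I)
l(-3)*(-1*(-113)) = (5*(-3))*(-1*(-113)) = -15*113 = -1695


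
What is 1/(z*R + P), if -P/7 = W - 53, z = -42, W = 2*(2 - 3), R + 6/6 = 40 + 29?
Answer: -1/2471 ≈ -0.00040469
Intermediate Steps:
R = 68 (R = -1 + (40 + 29) = -1 + 69 = 68)
W = -2 (W = 2*(-1) = -2)
P = 385 (P = -7*(-2 - 53) = -7*(-55) = 385)
1/(z*R + P) = 1/(-42*68 + 385) = 1/(-2856 + 385) = 1/(-2471) = -1/2471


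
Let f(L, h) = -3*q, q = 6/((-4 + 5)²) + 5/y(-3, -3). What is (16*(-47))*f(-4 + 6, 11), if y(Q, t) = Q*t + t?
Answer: 15416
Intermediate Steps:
y(Q, t) = t + Q*t
q = 41/6 (q = 6/((-4 + 5)²) + 5/((-3*(1 - 3))) = 6/(1²) + 5/((-3*(-2))) = 6/1 + 5/6 = 6*1 + 5*(⅙) = 6 + ⅚ = 41/6 ≈ 6.8333)
f(L, h) = -41/2 (f(L, h) = -3*41/6 = -41/2)
(16*(-47))*f(-4 + 6, 11) = (16*(-47))*(-41/2) = -752*(-41/2) = 15416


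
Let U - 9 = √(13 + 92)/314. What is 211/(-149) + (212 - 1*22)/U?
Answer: 7812064253/396646493 - 59660*√105/7986171 ≈ 19.619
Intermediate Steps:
U = 9 + √105/314 (U = 9 + √(13 + 92)/314 = 9 + √105*(1/314) = 9 + √105/314 ≈ 9.0326)
211/(-149) + (212 - 1*22)/U = 211/(-149) + (212 - 1*22)/(9 + √105/314) = 211*(-1/149) + (212 - 22)/(9 + √105/314) = -211/149 + 190/(9 + √105/314)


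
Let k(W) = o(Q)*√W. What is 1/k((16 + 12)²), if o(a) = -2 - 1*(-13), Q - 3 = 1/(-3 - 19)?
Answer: 1/308 ≈ 0.0032468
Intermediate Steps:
Q = 65/22 (Q = 3 + 1/(-3 - 19) = 3 + 1/(-22) = 3 - 1/22 = 65/22 ≈ 2.9545)
o(a) = 11 (o(a) = -2 + 13 = 11)
k(W) = 11*√W
1/k((16 + 12)²) = 1/(11*√((16 + 12)²)) = 1/(11*√(28²)) = 1/(11*√784) = 1/(11*28) = 1/308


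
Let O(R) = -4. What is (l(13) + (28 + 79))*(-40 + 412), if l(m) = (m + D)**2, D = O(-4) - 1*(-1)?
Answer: 77004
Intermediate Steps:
D = -3 (D = -4 - 1*(-1) = -4 + 1 = -3)
l(m) = (-3 + m)**2 (l(m) = (m - 3)**2 = (-3 + m)**2)
(l(13) + (28 + 79))*(-40 + 412) = ((-3 + 13)**2 + (28 + 79))*(-40 + 412) = (10**2 + 107)*372 = (100 + 107)*372 = 207*372 = 77004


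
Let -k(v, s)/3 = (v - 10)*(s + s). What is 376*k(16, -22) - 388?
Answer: 297404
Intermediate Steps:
k(v, s) = -6*s*(-10 + v) (k(v, s) = -3*(v - 10)*(s + s) = -3*(-10 + v)*2*s = -6*s*(-10 + v))
376*k(16, -22) - 388 = 376*(6*(-22)*(10 - 1*16)) - 388 = 376*(6*(-22)*(10 - 16)) - 388 = 376*(6*(-22)*(-6)) - 388 = 376*792 - 388 = 297792 - 388 = 297404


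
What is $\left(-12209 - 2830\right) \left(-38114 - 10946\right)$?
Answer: $737813340$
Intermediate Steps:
$\left(-12209 - 2830\right) \left(-38114 - 10946\right) = \left(-15039\right) \left(-49060\right) = 737813340$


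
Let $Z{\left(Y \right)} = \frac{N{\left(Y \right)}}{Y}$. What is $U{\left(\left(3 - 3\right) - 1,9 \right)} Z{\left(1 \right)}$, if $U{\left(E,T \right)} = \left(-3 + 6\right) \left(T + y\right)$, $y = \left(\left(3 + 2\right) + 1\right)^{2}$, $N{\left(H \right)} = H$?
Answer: $135$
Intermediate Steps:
$Z{\left(Y \right)} = 1$ ($Z{\left(Y \right)} = \frac{Y}{Y} = 1$)
$y = 36$ ($y = \left(5 + 1\right)^{2} = 6^{2} = 36$)
$U{\left(E,T \right)} = 108 + 3 T$ ($U{\left(E,T \right)} = \left(-3 + 6\right) \left(T + 36\right) = 3 \left(36 + T\right) = 108 + 3 T$)
$U{\left(\left(3 - 3\right) - 1,9 \right)} Z{\left(1 \right)} = \left(108 + 3 \cdot 9\right) 1 = \left(108 + 27\right) 1 = 135 \cdot 1 = 135$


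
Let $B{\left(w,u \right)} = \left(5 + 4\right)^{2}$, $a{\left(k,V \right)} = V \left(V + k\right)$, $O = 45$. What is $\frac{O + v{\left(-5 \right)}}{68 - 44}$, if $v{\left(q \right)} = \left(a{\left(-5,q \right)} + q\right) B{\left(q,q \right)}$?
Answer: $\frac{615}{4} \approx 153.75$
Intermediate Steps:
$B{\left(w,u \right)} = 81$ ($B{\left(w,u \right)} = 9^{2} = 81$)
$v{\left(q \right)} = 81 q + 81 q \left(-5 + q\right)$ ($v{\left(q \right)} = \left(q \left(q - 5\right) + q\right) 81 = \left(q \left(-5 + q\right) + q\right) 81 = \left(q + q \left(-5 + q\right)\right) 81 = 81 q + 81 q \left(-5 + q\right)$)
$\frac{O + v{\left(-5 \right)}}{68 - 44} = \frac{45 + 81 \left(-5\right) \left(-4 - 5\right)}{68 - 44} = \frac{45 + 81 \left(-5\right) \left(-9\right)}{24} = \frac{45 + 3645}{24} = \frac{1}{24} \cdot 3690 = \frac{615}{4}$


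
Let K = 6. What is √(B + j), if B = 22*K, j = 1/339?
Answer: √15169911/339 ≈ 11.489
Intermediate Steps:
j = 1/339 ≈ 0.0029499
B = 132 (B = 22*6 = 132)
√(B + j) = √(132 + 1/339) = √(44749/339) = √15169911/339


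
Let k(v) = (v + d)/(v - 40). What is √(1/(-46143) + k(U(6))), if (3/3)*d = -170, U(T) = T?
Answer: √329784292731/261477 ≈ 2.1962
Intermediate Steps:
d = -170
k(v) = (-170 + v)/(-40 + v) (k(v) = (v - 170)/(v - 40) = (-170 + v)/(-40 + v))
√(1/(-46143) + k(U(6))) = √(1/(-46143) + (-170 + 6)/(-40 + 6)) = √(-1/46143 - 164/(-34)) = √(-1/46143 - 1/34*(-164)) = √(-1/46143 + 82/17) = √(3783709/784431) = √329784292731/261477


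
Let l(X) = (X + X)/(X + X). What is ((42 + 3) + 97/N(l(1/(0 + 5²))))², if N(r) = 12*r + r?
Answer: 465124/169 ≈ 2752.2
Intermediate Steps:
l(X) = 1 (l(X) = (2*X)/((2*X)) = (2*X)*(1/(2*X)) = 1)
N(r) = 13*r
((42 + 3) + 97/N(l(1/(0 + 5²))))² = ((42 + 3) + 97/((13*1)))² = (45 + 97/13)² = (682/13)² = 465124/169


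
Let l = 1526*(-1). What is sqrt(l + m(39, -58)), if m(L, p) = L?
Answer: I*sqrt(1487) ≈ 38.562*I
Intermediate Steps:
l = -1526
sqrt(l + m(39, -58)) = sqrt(-1526 + 39) = sqrt(-1487) = I*sqrt(1487)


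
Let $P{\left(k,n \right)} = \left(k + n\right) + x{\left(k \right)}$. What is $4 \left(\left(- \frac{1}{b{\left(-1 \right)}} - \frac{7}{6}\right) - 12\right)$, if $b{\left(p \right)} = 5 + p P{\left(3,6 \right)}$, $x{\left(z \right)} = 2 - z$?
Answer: $- \frac{154}{3} \approx -51.333$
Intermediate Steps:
$P{\left(k,n \right)} = 2 + n$ ($P{\left(k,n \right)} = \left(k + n\right) - \left(-2 + k\right) = 2 + n$)
$b{\left(p \right)} = 5 + 8 p$ ($b{\left(p \right)} = 5 + p \left(2 + 6\right) = 5 + p 8 = 5 + 8 p$)
$4 \left(\left(- \frac{1}{b{\left(-1 \right)}} - \frac{7}{6}\right) - 12\right) = 4 \left(\left(- \frac{1}{5 + 8 \left(-1\right)} - \frac{7}{6}\right) - 12\right) = 4 \left(\left(- \frac{1}{5 - 8} - \frac{7}{6}\right) - 12\right) = 4 \left(\left(- \frac{1}{-3} - \frac{7}{6}\right) - 12\right) = 4 \left(\left(\left(-1\right) \left(- \frac{1}{3}\right) - \frac{7}{6}\right) - 12\right) = 4 \left(\left(\frac{1}{3} - \frac{7}{6}\right) - 12\right) = 4 \left(- \frac{5}{6} - 12\right) = 4 \left(- \frac{77}{6}\right) = - \frac{154}{3}$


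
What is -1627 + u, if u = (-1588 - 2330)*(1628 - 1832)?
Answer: 797645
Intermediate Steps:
u = 799272 (u = -3918*(-204) = 799272)
-1627 + u = -1627 + 799272 = 797645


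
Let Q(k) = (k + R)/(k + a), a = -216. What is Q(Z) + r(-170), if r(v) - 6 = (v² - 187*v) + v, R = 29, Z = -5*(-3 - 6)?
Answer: 10349872/171 ≈ 60526.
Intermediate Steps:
Z = 45 (Z = -5*(-9) = 45)
Q(k) = (29 + k)/(-216 + k) (Q(k) = (k + 29)/(k - 216) = (29 + k)/(-216 + k))
r(v) = 6 + v² - 186*v (r(v) = 6 + ((v² - 187*v) + v) = 6 + (v² - 186*v) = 6 + v² - 186*v)
Q(Z) + r(-170) = (29 + 45)/(-216 + 45) + (6 + (-170)² - 186*(-170)) = 74/(-171) + (6 + 28900 + 31620) = -1/171*74 + 60526 = -74/171 + 60526 = 10349872/171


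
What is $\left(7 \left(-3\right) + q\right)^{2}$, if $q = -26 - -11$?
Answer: $1296$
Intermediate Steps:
$q = -15$ ($q = -26 + 11 = -15$)
$\left(7 \left(-3\right) + q\right)^{2} = \left(7 \left(-3\right) - 15\right)^{2} = \left(-21 - 15\right)^{2} = \left(-36\right)^{2} = 1296$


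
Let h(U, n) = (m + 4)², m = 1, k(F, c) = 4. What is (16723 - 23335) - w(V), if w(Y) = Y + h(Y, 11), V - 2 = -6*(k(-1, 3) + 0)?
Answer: -6615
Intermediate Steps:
h(U, n) = 25 (h(U, n) = (1 + 4)² = 5² = 25)
V = -22 (V = 2 - 6*(4 + 0) = 2 - 6*4 = 2 - 24 = -22)
w(Y) = 25 + Y (w(Y) = Y + 25 = 25 + Y)
(16723 - 23335) - w(V) = (16723 - 23335) - (25 - 22) = -6612 - 1*3 = -6612 - 3 = -6615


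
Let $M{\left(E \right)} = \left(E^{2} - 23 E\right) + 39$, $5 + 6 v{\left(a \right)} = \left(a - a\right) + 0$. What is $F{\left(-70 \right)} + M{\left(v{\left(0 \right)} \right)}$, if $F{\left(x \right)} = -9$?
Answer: $\frac{1795}{36} \approx 49.861$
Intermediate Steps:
$v{\left(a \right)} = - \frac{5}{6}$ ($v{\left(a \right)} = - \frac{5}{6} + \frac{\left(a - a\right) + 0}{6} = - \frac{5}{6} + \frac{0 + 0}{6} = - \frac{5}{6} + \frac{1}{6} \cdot 0 = - \frac{5}{6} + 0 = - \frac{5}{6}$)
$M{\left(E \right)} = 39 + E^{2} - 23 E$
$F{\left(-70 \right)} + M{\left(v{\left(0 \right)} \right)} = -9 + \left(39 + \left(- \frac{5}{6}\right)^{2} - - \frac{115}{6}\right) = -9 + \left(39 + \frac{25}{36} + \frac{115}{6}\right) = -9 + \frac{2119}{36} = \frac{1795}{36}$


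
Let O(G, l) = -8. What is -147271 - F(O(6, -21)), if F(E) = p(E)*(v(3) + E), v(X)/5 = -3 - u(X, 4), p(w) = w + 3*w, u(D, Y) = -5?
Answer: -147207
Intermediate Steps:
p(w) = 4*w
v(X) = 10 (v(X) = 5*(-3 - 1*(-5)) = 5*(-3 + 5) = 5*2 = 10)
F(E) = 4*E*(10 + E) (F(E) = (4*E)*(10 + E) = 4*E*(10 + E))
-147271 - F(O(6, -21)) = -147271 - 4*(-8)*(10 - 8) = -147271 - 4*(-8)*2 = -147271 - 1*(-64) = -147271 + 64 = -147207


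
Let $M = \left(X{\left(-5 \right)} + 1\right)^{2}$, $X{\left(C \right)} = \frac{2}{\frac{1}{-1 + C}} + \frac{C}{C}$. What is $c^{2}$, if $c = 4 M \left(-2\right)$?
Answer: $640000$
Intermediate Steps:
$X{\left(C \right)} = -1 + 2 C$ ($X{\left(C \right)} = 2 \left(-1 + C\right) + 1 = \left(-2 + 2 C\right) + 1 = -1 + 2 C$)
$M = 100$ ($M = \left(\left(-1 + 2 \left(-5\right)\right) + 1\right)^{2} = \left(\left(-1 - 10\right) + 1\right)^{2} = \left(-11 + 1\right)^{2} = \left(-10\right)^{2} = 100$)
$c = -800$ ($c = 4 \cdot 100 \left(-2\right) = 400 \left(-2\right) = -800$)
$c^{2} = \left(-800\right)^{2} = 640000$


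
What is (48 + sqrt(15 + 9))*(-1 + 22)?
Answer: 1008 + 42*sqrt(6) ≈ 1110.9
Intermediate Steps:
(48 + sqrt(15 + 9))*(-1 + 22) = (48 + sqrt(24))*21 = (48 + 2*sqrt(6))*21 = 1008 + 42*sqrt(6)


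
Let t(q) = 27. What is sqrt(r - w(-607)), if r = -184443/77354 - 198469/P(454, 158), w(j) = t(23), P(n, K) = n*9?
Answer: I*sqrt(54082500232627762)/26339037 ≈ 8.8293*I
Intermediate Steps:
P(n, K) = 9*n
w(j) = 27
r = -4026501281/79017111 (r = -184443/77354 - 198469/(9*454) = -184443*1/77354 - 198469/4086 = -184443/77354 - 198469*1/4086 = -184443/77354 - 198469/4086 = -4026501281/79017111 ≈ -50.957)
sqrt(r - w(-607)) = sqrt(-4026501281/79017111 - 1*27) = sqrt(-4026501281/79017111 - 27) = sqrt(-6159963278/79017111) = I*sqrt(54082500232627762)/26339037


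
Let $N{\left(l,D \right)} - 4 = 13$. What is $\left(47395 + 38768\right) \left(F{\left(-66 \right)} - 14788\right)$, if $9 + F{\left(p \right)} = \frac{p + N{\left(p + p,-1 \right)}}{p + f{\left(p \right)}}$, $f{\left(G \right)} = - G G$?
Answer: $- \frac{170843696135}{134} \approx -1.275 \cdot 10^{9}$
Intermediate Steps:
$f{\left(G \right)} = - G^{2}$
$N{\left(l,D \right)} = 17$ ($N{\left(l,D \right)} = 4 + 13 = 17$)
$F{\left(p \right)} = -9 + \frac{17 + p}{p - p^{2}}$ ($F{\left(p \right)} = -9 + \frac{p + 17}{p - p^{2}} = -9 + \frac{17 + p}{p - p^{2}}$)
$\left(47395 + 38768\right) \left(F{\left(-66 \right)} - 14788\right) = \left(47395 + 38768\right) \left(\frac{-17 - 9 \left(-66\right)^{2} + 8 \left(-66\right)}{\left(-66\right) \left(-1 - 66\right)} - 14788\right) = 86163 \left(- \frac{-17 - 39204 - 528}{66 \left(-67\right)} - 14788\right) = 86163 \left(\left(- \frac{1}{66}\right) \left(- \frac{1}{67}\right) \left(-17 - 39204 - 528\right) - 14788\right) = 86163 \left(\left(- \frac{1}{66}\right) \left(- \frac{1}{67}\right) \left(-39749\right) - 14788\right) = 86163 \left(- \frac{39749}{4422} - 14788\right) = 86163 \left(- \frac{65432285}{4422}\right) = - \frac{170843696135}{134}$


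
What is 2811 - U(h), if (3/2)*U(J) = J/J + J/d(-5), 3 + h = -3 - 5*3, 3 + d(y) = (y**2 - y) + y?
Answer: 92762/33 ≈ 2811.0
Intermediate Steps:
d(y) = -3 + y**2 (d(y) = -3 + ((y**2 - y) + y) = -3 + y**2)
h = -21 (h = -3 + (-3 - 5*3) = -3 + (-3 - 15) = -3 - 18 = -21)
U(J) = 2/3 + J/33 (U(J) = 2*(J/J + J/(-3 + (-5)**2))/3 = 2*(1 + J/(-3 + 25))/3 = 2*(1 + J/22)/3 = 2/3 + J/33)
2811 - U(h) = 2811 - (2/3 + (1/33)*(-21)) = 2811 - (2/3 - 7/11) = 2811 - 1*1/33 = 2811 - 1/33 = 92762/33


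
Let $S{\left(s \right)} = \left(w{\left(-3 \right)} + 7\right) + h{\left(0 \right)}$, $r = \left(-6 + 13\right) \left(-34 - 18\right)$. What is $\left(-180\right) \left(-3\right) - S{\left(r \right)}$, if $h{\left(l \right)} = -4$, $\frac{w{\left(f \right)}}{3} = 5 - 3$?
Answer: $531$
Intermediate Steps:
$w{\left(f \right)} = 6$ ($w{\left(f \right)} = 3 \left(5 - 3\right) = 3 \cdot 2 = 6$)
$r = -364$ ($r = 7 \left(-52\right) = -364$)
$S{\left(s \right)} = 9$ ($S{\left(s \right)} = \left(6 + 7\right) - 4 = 13 - 4 = 9$)
$\left(-180\right) \left(-3\right) - S{\left(r \right)} = \left(-180\right) \left(-3\right) - 9 = 540 - 9 = 531$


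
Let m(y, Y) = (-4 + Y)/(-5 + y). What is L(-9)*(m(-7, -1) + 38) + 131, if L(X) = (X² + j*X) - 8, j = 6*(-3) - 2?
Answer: 118205/12 ≈ 9850.4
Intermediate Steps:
j = -20 (j = -18 - 2 = -20)
m(y, Y) = (-4 + Y)/(-5 + y)
L(X) = -8 + X² - 20*X (L(X) = (X² - 20*X) - 8 = -8 + X² - 20*X)
L(-9)*(m(-7, -1) + 38) + 131 = (-8 + (-9)² - 20*(-9))*((-4 - 1)/(-5 - 7) + 38) + 131 = (-8 + 81 + 180)*(-5/(-12) + 38) + 131 = 253*(-1/12*(-5) + 38) + 131 = 253*(5/12 + 38) + 131 = 253*(461/12) + 131 = 116633/12 + 131 = 118205/12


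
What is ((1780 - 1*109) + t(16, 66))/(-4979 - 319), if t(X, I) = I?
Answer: -579/1766 ≈ -0.32786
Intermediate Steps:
((1780 - 1*109) + t(16, 66))/(-4979 - 319) = ((1780 - 1*109) + 66)/(-4979 - 319) = ((1780 - 109) + 66)/(-5298) = (1671 + 66)*(-1/5298) = 1737*(-1/5298) = -579/1766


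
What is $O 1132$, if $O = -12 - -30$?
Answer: $20376$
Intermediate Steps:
$O = 18$ ($O = -12 + 30 = 18$)
$O 1132 = 18 \cdot 1132 = 20376$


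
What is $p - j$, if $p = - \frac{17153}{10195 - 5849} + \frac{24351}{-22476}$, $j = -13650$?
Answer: $\frac{222141690021}{16280116} \approx 13645.0$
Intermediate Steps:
$p = - \frac{81893379}{16280116}$ ($p = - \frac{17153}{10195 - 5849} + 24351 \left(- \frac{1}{22476}\right) = - \frac{17153}{4346} - \frac{8117}{7492} = - \frac{81893379}{16280116} \approx -5.0303$)
$p - j = - \frac{81893379}{16280116} - -13650 = - \frac{81893379}{16280116} + 13650 = \frac{222141690021}{16280116}$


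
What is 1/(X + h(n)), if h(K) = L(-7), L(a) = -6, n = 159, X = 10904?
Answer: 1/10898 ≈ 9.1760e-5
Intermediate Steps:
h(K) = -6
1/(X + h(n)) = 1/(10904 - 6) = 1/10898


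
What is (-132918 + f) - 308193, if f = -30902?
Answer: -472013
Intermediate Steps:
(-132918 + f) - 308193 = (-132918 - 30902) - 308193 = -163820 - 308193 = -472013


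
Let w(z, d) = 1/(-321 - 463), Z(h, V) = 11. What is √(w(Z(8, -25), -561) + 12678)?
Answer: √9939551/28 ≈ 112.60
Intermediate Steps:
w(z, d) = -1/784 (w(z, d) = 1/(-784) = -1/784)
√(w(Z(8, -25), -561) + 12678) = √(-1/784 + 12678) = √(9939551/784) = √9939551/28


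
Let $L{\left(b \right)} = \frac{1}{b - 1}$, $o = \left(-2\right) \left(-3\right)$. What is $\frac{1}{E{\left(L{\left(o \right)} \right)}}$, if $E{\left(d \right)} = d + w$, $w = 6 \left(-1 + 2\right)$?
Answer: $\frac{5}{31} \approx 0.16129$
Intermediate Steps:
$w = 6$ ($w = 6 \cdot 1 = 6$)
$o = 6$
$L{\left(b \right)} = \frac{1}{-1 + b}$
$E{\left(d \right)} = 6 + d$ ($E{\left(d \right)} = d + 6 = 6 + d$)
$\frac{1}{E{\left(L{\left(o \right)} \right)}} = \frac{1}{6 + \frac{1}{-1 + 6}} = \frac{1}{6 + \frac{1}{5}} = \frac{1}{\frac{31}{5}} = \frac{5}{31}$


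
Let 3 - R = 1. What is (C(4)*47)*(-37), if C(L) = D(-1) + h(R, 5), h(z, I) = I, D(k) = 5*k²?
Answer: -17390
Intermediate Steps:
R = 2 (R = 3 - 1*1 = 3 - 1 = 2)
C(L) = 10 (C(L) = 5*(-1)² + 5 = 5*1 + 5 = 5 + 5 = 10)
(C(4)*47)*(-37) = (10*47)*(-37) = 470*(-37) = -17390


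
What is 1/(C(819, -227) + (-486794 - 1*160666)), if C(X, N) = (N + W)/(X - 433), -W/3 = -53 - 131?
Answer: -386/249919235 ≈ -1.5445e-6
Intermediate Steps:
W = 552 (W = -3*(-53 - 131) = -3*(-184) = 552)
C(X, N) = (552 + N)/(-433 + X) (C(X, N) = (N + 552)/(X - 433) = (552 + N)/(-433 + X))
1/(C(819, -227) + (-486794 - 1*160666)) = 1/((552 - 227)/(-433 + 819) + (-486794 - 1*160666)) = 1/(325/386 + (-486794 - 160666)) = 1/((1/386)*325 - 647460) = 1/(325/386 - 647460) = 1/(-249919235/386) = -386/249919235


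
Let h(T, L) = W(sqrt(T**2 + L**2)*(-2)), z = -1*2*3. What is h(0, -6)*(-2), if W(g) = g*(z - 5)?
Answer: -264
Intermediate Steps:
z = -6 (z = -2*3 = -6)
W(g) = -11*g (W(g) = g*(-6 - 5) = g*(-11) = -11*g)
h(T, L) = 22*sqrt(L**2 + T**2) (h(T, L) = -11*sqrt(T**2 + L**2)*(-2) = -11*sqrt(L**2 + T**2)*(-2) = -(-22)*sqrt(L**2 + T**2) = 22*sqrt(L**2 + T**2))
h(0, -6)*(-2) = (22*sqrt((-6)**2 + 0**2))*(-2) = (22*sqrt(36 + 0))*(-2) = (22*sqrt(36))*(-2) = (22*6)*(-2) = 132*(-2) = -264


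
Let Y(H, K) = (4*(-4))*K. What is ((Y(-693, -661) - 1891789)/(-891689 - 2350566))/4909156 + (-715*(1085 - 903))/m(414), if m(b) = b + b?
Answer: -517811200087509259/3294764266463460 ≈ -157.16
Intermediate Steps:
m(b) = 2*b
Y(H, K) = -16*K
((Y(-693, -661) - 1891789)/(-891689 - 2350566))/4909156 + (-715*(1085 - 903))/m(414) = ((-16*(-661) - 1891789)/(-891689 - 2350566))/4909156 + (-715*(1085 - 903))/((2*414)) = ((10576 - 1891789)/(-3242255))*(1/4909156) - 715*182/828 = -1881213*(-1/3242255)*(1/4909156) - 130130*1/828 = (1881213/3242255)*(1/4909156) - 65065/414 = 1881213/15916735586780 - 65065/414 = -517811200087509259/3294764266463460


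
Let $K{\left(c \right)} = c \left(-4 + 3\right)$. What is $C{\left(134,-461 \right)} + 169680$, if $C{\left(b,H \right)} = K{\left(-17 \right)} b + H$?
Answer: $171497$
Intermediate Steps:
$K{\left(c \right)} = - c$ ($K{\left(c \right)} = c \left(-1\right) = - c$)
$C{\left(b,H \right)} = H + 17 b$ ($C{\left(b,H \right)} = \left(-1\right) \left(-17\right) b + H = 17 b + H = H + 17 b$)
$C{\left(134,-461 \right)} + 169680 = \left(-461 + 17 \cdot 134\right) + 169680 = \left(-461 + 2278\right) + 169680 = 1817 + 169680 = 171497$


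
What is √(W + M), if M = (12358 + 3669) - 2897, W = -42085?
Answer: I*√28955 ≈ 170.16*I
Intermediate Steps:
M = 13130 (M = 16027 - 2897 = 13130)
√(W + M) = √(-42085 + 13130) = √(-28955) = I*√28955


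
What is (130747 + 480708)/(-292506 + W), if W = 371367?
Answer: 611455/78861 ≈ 7.7536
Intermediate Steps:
(130747 + 480708)/(-292506 + W) = (130747 + 480708)/(-292506 + 371367) = 611455/78861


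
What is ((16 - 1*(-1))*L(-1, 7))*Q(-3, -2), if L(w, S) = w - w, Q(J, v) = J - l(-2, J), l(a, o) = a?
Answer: 0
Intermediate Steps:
Q(J, v) = 2 + J (Q(J, v) = J - 1*(-2) = J + 2 = 2 + J)
L(w, S) = 0
((16 - 1*(-1))*L(-1, 7))*Q(-3, -2) = ((16 - 1*(-1))*0)*(2 - 3) = ((16 + 1)*0)*(-1) = (17*0)*(-1) = 0*(-1) = 0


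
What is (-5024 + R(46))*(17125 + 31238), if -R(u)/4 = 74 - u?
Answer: -248392368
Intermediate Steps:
R(u) = -296 + 4*u (R(u) = -4*(74 - u) = -296 + 4*u)
(-5024 + R(46))*(17125 + 31238) = (-5024 + (-296 + 4*46))*(17125 + 31238) = (-5024 + (-296 + 184))*48363 = (-5024 - 112)*48363 = -5136*48363 = -248392368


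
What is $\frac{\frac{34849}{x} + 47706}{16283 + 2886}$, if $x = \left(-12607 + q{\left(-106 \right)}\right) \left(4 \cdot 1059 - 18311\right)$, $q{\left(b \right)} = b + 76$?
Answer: $\frac{8485264696999}{3409509040975} \approx 2.4887$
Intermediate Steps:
$q{\left(b \right)} = 76 + b$
$x = 177865775$ ($x = \left(-12607 + \left(76 - 106\right)\right) \left(4 \cdot 1059 - 18311\right) = \left(-12607 - 30\right) \left(4236 - 18311\right) = \left(-12637\right) \left(-14075\right) = 177865775$)
$\frac{\frac{34849}{x} + 47706}{16283 + 2886} = \frac{\frac{34849}{177865775} + 47706}{16283 + 2886} = \frac{34849 \cdot \frac{1}{177865775} + 47706}{19169} = \left(\frac{34849}{177865775} + 47706\right) \frac{1}{19169} = \frac{8485264696999}{177865775} \cdot \frac{1}{19169} = \frac{8485264696999}{3409509040975}$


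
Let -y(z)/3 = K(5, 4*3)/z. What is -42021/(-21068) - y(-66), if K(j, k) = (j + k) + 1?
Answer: 11853/10076 ≈ 1.1764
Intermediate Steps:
K(j, k) = 1 + j + k
y(z) = -54/z (y(z) = -3*(1 + 5 + 4*3)/z = -3*(1 + 5 + 12)/z = -54/z)
-42021/(-21068) - y(-66) = -42021/(-21068) - (-54)/(-66) = -42021*(-1/21068) - (-54)*(-1)/66 = 1827/916 - 1*9/11 = 1827/916 - 9/11 = 11853/10076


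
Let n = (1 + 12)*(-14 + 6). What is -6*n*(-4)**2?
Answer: 9984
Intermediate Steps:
n = -104 (n = 13*(-8) = -104)
-6*n*(-4)**2 = -6*(-104)*(-4)**2 = 624*16 = 9984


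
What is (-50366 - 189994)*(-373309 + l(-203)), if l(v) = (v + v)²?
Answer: 50108570280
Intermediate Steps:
l(v) = 4*v² (l(v) = (2*v)² = 4*v²)
(-50366 - 189994)*(-373309 + l(-203)) = (-50366 - 189994)*(-373309 + 4*(-203)²) = -240360*(-373309 + 4*41209) = -240360*(-373309 + 164836) = -240360*(-208473) = 50108570280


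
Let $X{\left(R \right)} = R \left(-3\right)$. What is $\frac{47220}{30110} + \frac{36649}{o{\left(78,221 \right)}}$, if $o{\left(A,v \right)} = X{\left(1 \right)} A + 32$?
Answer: $- \frac{109396295}{608222} \approx -179.86$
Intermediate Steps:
$X{\left(R \right)} = - 3 R$
$o{\left(A,v \right)} = 32 - 3 A$ ($o{\left(A,v \right)} = \left(-3\right) 1 A + 32 = - 3 A + 32 = 32 - 3 A$)
$\frac{47220}{30110} + \frac{36649}{o{\left(78,221 \right)}} = \frac{47220}{30110} + \frac{36649}{32 - 234} = 47220 \cdot \frac{1}{30110} + \frac{36649}{32 - 234} = \frac{4722}{3011} + \frac{36649}{-202} = \frac{4722}{3011} + 36649 \left(- \frac{1}{202}\right) = \frac{4722}{3011} - \frac{36649}{202} = - \frac{109396295}{608222}$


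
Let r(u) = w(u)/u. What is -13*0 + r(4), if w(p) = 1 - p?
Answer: -¾ ≈ -0.75000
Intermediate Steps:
r(u) = (1 - u)/u
-13*0 + r(4) = -13*0 + (1 - 1*4)/4 = 0 + (1 - 4)/4 = 0 + (¼)*(-3) = 0 - ¾ = -¾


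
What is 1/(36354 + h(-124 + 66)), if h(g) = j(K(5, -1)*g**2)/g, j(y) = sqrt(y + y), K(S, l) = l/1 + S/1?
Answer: 18177/660806654 + sqrt(2)/660806654 ≈ 2.7509e-5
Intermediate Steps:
K(S, l) = S + l (K(S, l) = l*1 + S*1 = l + S = S + l)
j(y) = sqrt(2)*sqrt(y) (j(y) = sqrt(2*y) = sqrt(2)*sqrt(y))
h(g) = 2*sqrt(2)*sqrt(g**2)/g (h(g) = (sqrt(2)*sqrt((5 - 1)*g**2))/g = (sqrt(2)*sqrt(4*g**2))/g = (sqrt(2)*(2*sqrt(g**2)))/g = (2*sqrt(2)*sqrt(g**2))/g = 2*sqrt(2)*sqrt(g**2)/g)
1/(36354 + h(-124 + 66)) = 1/(36354 + 2*sqrt(2)*sqrt((-124 + 66)**2)/(-124 + 66)) = 1/(36354 + 2*sqrt(2)*sqrt((-58)**2)/(-58)) = 1/(36354 + 2*sqrt(2)*(-1/58)*sqrt(3364)) = 1/(36354 + 2*sqrt(2)*(-1/58)*58) = 1/(36354 - 2*sqrt(2))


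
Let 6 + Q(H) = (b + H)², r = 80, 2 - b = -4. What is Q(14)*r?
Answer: 31520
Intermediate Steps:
b = 6 (b = 2 - 1*(-4) = 2 + 4 = 6)
Q(H) = -6 + (6 + H)²
Q(14)*r = (-6 + (6 + 14)²)*80 = (-6 + 20²)*80 = (-6 + 400)*80 = 394*80 = 31520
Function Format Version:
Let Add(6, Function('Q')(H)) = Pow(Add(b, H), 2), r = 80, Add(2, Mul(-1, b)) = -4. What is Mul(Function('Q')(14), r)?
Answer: 31520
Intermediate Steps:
b = 6 (b = Add(2, Mul(-1, -4)) = Add(2, 4) = 6)
Function('Q')(H) = Add(-6, Pow(Add(6, H), 2))
Mul(Function('Q')(14), r) = Mul(Add(-6, Pow(Add(6, 14), 2)), 80) = Mul(Add(-6, Pow(20, 2)), 80) = Mul(Add(-6, 400), 80) = Mul(394, 80) = 31520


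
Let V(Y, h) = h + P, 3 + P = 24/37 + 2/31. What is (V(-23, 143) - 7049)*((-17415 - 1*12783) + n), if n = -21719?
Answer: 411380184185/1147 ≈ 3.5866e+8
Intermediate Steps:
P = -2623/1147 (P = -3 + (24/37 + 2/31) = -3 + 818/1147 = -2623/1147 ≈ -2.2868)
V(Y, h) = -2623/1147 + h (V(Y, h) = h - 2623/1147 = -2623/1147 + h)
(V(-23, 143) - 7049)*((-17415 - 1*12783) + n) = ((-2623/1147 + 143) - 7049)*((-17415 - 1*12783) - 21719) = (161398/1147 - 7049)*((-17415 - 12783) - 21719) = -7923805*(-30198 - 21719)/1147 = -7923805/1147*(-51917) = 411380184185/1147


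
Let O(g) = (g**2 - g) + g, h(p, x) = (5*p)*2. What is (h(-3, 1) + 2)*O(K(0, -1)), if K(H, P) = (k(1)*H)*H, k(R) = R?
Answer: 0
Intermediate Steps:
h(p, x) = 10*p
K(H, P) = H**2 (K(H, P) = (1*H)*H = H*H = H**2)
O(g) = g**2
(h(-3, 1) + 2)*O(K(0, -1)) = (10*(-3) + 2)*(0**2)**2 = (-30 + 2)*0**2 = -28*0 = 0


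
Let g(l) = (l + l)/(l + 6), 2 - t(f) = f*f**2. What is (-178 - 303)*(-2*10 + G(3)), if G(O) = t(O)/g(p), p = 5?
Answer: 45695/2 ≈ 22848.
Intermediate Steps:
t(f) = 2 - f**3 (t(f) = 2 - f*f**2 = 2 - f**3)
g(l) = 2*l/(6 + l) (g(l) = (2*l)/(6 + l) = 2*l/(6 + l))
G(O) = 11/5 - 11*O**3/10 (G(O) = (2 - O**3)/((2*5/(6 + 5))) = (2 - O**3)/((2*5/11)) = (2 - O**3)/((2*5*(1/11))) = (2 - O**3)/(10/11) = (2 - O**3)*(11/10) = 11/5 - 11*O**3/10)
(-178 - 303)*(-2*10 + G(3)) = (-178 - 303)*(-2*10 + (11/5 - 11/10*3**3)) = -481*(-20 + (11/5 - 11/10*27)) = -481*(-20 + (11/5 - 297/10)) = -481*(-20 - 55/2) = -481*(-95/2) = 45695/2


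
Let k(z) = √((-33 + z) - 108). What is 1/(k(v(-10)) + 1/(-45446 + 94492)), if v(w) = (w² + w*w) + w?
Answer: 49046/343323 ≈ 0.14286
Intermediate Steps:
v(w) = w + 2*w² (v(w) = (w² + w²) + w = 2*w² + w = w + 2*w²)
k(z) = √(-141 + z)
1/(k(v(-10)) + 1/(-45446 + 94492)) = 1/(√(-141 - 10*(1 + 2*(-10))) + 1/(-45446 + 94492)) = 1/(√(-141 - 10*(1 - 20)) + 1/49046) = 1/(√(-141 - 10*(-19)) + 1/49046) = 1/(√(-141 + 190) + 1/49046) = 1/(√49 + 1/49046) = 1/(7 + 1/49046) = 1/(343323/49046) = 49046/343323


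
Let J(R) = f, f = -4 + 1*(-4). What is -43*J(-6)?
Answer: 344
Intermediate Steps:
f = -8 (f = -4 - 4 = -8)
J(R) = -8
-43*J(-6) = -43*(-8) = 344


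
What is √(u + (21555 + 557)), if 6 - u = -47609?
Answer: 7*√1423 ≈ 264.06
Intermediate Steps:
u = 47615 (u = 6 - 1*(-47609) = 6 + 47609 = 47615)
√(u + (21555 + 557)) = √(47615 + (21555 + 557)) = √(47615 + 22112) = √69727 = 7*√1423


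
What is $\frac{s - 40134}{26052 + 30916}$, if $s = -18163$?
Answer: $- \frac{58297}{56968} \approx -1.0233$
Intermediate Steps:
$\frac{s - 40134}{26052 + 30916} = \frac{-18163 - 40134}{26052 + 30916} = - \frac{58297}{56968}$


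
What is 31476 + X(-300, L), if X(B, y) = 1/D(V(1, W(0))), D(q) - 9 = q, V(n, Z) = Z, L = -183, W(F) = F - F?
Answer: 283285/9 ≈ 31476.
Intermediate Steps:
W(F) = 0
D(q) = 9 + q
X(B, y) = 1/9 (X(B, y) = 1/(9 + 0) = 1/9)
31476 + X(-300, L) = 31476 + 1/9 = 283285/9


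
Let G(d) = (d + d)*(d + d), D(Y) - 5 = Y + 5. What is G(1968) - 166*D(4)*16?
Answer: 15454912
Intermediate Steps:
D(Y) = 10 + Y (D(Y) = 5 + (Y + 5) = 5 + (5 + Y) = 10 + Y)
G(d) = 4*d**2 (G(d) = (2*d)*(2*d) = 4*d**2)
G(1968) - 166*D(4)*16 = 4*1968**2 - 166*(10 + 4)*16 = 4*3873024 - 166*14*16 = 15492096 - 2324*16 = 15492096 - 1*37184 = 15492096 - 37184 = 15454912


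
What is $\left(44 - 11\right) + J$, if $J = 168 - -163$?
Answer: $364$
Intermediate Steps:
$J = 331$ ($J = 168 + 163 = 331$)
$\left(44 - 11\right) + J = \left(44 - 11\right) + 331 = 33 + 331 = 364$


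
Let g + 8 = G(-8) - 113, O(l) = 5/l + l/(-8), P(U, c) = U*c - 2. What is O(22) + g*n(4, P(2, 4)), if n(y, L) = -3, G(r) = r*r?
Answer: 7413/44 ≈ 168.48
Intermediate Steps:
P(U, c) = -2 + U*c
G(r) = r²
O(l) = 5/l - l/8 (O(l) = 5/l + l*(-⅛) = 5/l - l/8)
g = -57 (g = -8 + ((-8)² - 113) = -8 + (64 - 113) = -8 - 49 = -57)
O(22) + g*n(4, P(2, 4)) = (5/22 - ⅛*22) - 57*(-3) = (5*(1/22) - 11/4) + 171 = (5/22 - 11/4) + 171 = -111/44 + 171 = 7413/44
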